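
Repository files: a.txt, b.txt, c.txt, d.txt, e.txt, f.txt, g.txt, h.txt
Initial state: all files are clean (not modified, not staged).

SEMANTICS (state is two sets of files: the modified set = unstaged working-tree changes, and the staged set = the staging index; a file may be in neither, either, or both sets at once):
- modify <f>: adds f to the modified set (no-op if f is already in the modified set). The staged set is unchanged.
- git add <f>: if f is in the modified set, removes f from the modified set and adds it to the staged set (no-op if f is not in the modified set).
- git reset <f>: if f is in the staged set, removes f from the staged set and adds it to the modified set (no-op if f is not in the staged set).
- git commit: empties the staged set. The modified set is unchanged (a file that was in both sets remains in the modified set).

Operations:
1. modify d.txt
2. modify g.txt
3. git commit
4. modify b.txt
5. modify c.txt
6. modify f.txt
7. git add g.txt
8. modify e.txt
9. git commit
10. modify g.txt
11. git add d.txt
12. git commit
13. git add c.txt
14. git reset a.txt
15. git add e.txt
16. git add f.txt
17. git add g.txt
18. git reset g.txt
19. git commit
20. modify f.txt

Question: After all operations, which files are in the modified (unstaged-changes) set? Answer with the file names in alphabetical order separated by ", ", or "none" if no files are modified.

After op 1 (modify d.txt): modified={d.txt} staged={none}
After op 2 (modify g.txt): modified={d.txt, g.txt} staged={none}
After op 3 (git commit): modified={d.txt, g.txt} staged={none}
After op 4 (modify b.txt): modified={b.txt, d.txt, g.txt} staged={none}
After op 5 (modify c.txt): modified={b.txt, c.txt, d.txt, g.txt} staged={none}
After op 6 (modify f.txt): modified={b.txt, c.txt, d.txt, f.txt, g.txt} staged={none}
After op 7 (git add g.txt): modified={b.txt, c.txt, d.txt, f.txt} staged={g.txt}
After op 8 (modify e.txt): modified={b.txt, c.txt, d.txt, e.txt, f.txt} staged={g.txt}
After op 9 (git commit): modified={b.txt, c.txt, d.txt, e.txt, f.txt} staged={none}
After op 10 (modify g.txt): modified={b.txt, c.txt, d.txt, e.txt, f.txt, g.txt} staged={none}
After op 11 (git add d.txt): modified={b.txt, c.txt, e.txt, f.txt, g.txt} staged={d.txt}
After op 12 (git commit): modified={b.txt, c.txt, e.txt, f.txt, g.txt} staged={none}
After op 13 (git add c.txt): modified={b.txt, e.txt, f.txt, g.txt} staged={c.txt}
After op 14 (git reset a.txt): modified={b.txt, e.txt, f.txt, g.txt} staged={c.txt}
After op 15 (git add e.txt): modified={b.txt, f.txt, g.txt} staged={c.txt, e.txt}
After op 16 (git add f.txt): modified={b.txt, g.txt} staged={c.txt, e.txt, f.txt}
After op 17 (git add g.txt): modified={b.txt} staged={c.txt, e.txt, f.txt, g.txt}
After op 18 (git reset g.txt): modified={b.txt, g.txt} staged={c.txt, e.txt, f.txt}
After op 19 (git commit): modified={b.txt, g.txt} staged={none}
After op 20 (modify f.txt): modified={b.txt, f.txt, g.txt} staged={none}

Answer: b.txt, f.txt, g.txt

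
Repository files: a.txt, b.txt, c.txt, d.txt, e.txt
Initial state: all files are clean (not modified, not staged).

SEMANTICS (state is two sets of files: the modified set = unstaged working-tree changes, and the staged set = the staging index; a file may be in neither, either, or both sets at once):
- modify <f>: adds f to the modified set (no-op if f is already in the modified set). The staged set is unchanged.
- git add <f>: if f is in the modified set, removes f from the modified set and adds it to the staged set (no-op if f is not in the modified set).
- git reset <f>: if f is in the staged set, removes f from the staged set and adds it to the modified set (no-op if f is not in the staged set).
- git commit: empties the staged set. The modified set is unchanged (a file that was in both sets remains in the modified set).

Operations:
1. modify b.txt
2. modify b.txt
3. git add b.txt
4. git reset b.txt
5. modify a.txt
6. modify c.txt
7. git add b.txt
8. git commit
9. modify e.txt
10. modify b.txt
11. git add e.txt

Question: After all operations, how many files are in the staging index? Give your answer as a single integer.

After op 1 (modify b.txt): modified={b.txt} staged={none}
After op 2 (modify b.txt): modified={b.txt} staged={none}
After op 3 (git add b.txt): modified={none} staged={b.txt}
After op 4 (git reset b.txt): modified={b.txt} staged={none}
After op 5 (modify a.txt): modified={a.txt, b.txt} staged={none}
After op 6 (modify c.txt): modified={a.txt, b.txt, c.txt} staged={none}
After op 7 (git add b.txt): modified={a.txt, c.txt} staged={b.txt}
After op 8 (git commit): modified={a.txt, c.txt} staged={none}
After op 9 (modify e.txt): modified={a.txt, c.txt, e.txt} staged={none}
After op 10 (modify b.txt): modified={a.txt, b.txt, c.txt, e.txt} staged={none}
After op 11 (git add e.txt): modified={a.txt, b.txt, c.txt} staged={e.txt}
Final staged set: {e.txt} -> count=1

Answer: 1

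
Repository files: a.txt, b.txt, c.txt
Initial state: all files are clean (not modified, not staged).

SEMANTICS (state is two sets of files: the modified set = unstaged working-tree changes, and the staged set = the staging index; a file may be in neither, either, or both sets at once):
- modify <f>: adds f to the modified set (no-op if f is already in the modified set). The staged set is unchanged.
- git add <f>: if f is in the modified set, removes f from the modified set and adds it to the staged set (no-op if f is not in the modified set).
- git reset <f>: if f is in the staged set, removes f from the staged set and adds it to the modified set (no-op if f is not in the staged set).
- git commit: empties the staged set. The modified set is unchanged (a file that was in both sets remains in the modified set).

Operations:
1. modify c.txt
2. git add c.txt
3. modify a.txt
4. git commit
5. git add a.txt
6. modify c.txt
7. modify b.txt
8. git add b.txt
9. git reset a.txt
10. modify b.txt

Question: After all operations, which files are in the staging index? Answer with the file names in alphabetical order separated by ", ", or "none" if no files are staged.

Answer: b.txt

Derivation:
After op 1 (modify c.txt): modified={c.txt} staged={none}
After op 2 (git add c.txt): modified={none} staged={c.txt}
After op 3 (modify a.txt): modified={a.txt} staged={c.txt}
After op 4 (git commit): modified={a.txt} staged={none}
After op 5 (git add a.txt): modified={none} staged={a.txt}
After op 6 (modify c.txt): modified={c.txt} staged={a.txt}
After op 7 (modify b.txt): modified={b.txt, c.txt} staged={a.txt}
After op 8 (git add b.txt): modified={c.txt} staged={a.txt, b.txt}
After op 9 (git reset a.txt): modified={a.txt, c.txt} staged={b.txt}
After op 10 (modify b.txt): modified={a.txt, b.txt, c.txt} staged={b.txt}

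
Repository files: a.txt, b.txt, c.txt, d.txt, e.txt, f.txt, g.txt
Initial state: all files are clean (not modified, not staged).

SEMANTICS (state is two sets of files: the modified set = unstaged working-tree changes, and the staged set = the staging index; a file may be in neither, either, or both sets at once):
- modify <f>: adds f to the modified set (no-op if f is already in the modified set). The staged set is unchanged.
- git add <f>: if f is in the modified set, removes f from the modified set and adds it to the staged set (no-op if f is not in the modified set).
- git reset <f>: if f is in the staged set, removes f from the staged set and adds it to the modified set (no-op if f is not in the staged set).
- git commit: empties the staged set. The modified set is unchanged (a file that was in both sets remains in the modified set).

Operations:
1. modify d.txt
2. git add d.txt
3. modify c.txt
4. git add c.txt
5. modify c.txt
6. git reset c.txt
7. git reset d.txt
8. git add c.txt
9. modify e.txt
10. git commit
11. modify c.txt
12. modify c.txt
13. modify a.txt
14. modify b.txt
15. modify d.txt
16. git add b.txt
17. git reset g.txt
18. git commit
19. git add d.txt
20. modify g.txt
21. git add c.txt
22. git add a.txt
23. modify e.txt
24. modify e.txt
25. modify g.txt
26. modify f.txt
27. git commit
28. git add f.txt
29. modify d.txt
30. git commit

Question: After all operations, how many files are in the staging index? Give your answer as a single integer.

Answer: 0

Derivation:
After op 1 (modify d.txt): modified={d.txt} staged={none}
After op 2 (git add d.txt): modified={none} staged={d.txt}
After op 3 (modify c.txt): modified={c.txt} staged={d.txt}
After op 4 (git add c.txt): modified={none} staged={c.txt, d.txt}
After op 5 (modify c.txt): modified={c.txt} staged={c.txt, d.txt}
After op 6 (git reset c.txt): modified={c.txt} staged={d.txt}
After op 7 (git reset d.txt): modified={c.txt, d.txt} staged={none}
After op 8 (git add c.txt): modified={d.txt} staged={c.txt}
After op 9 (modify e.txt): modified={d.txt, e.txt} staged={c.txt}
After op 10 (git commit): modified={d.txt, e.txt} staged={none}
After op 11 (modify c.txt): modified={c.txt, d.txt, e.txt} staged={none}
After op 12 (modify c.txt): modified={c.txt, d.txt, e.txt} staged={none}
After op 13 (modify a.txt): modified={a.txt, c.txt, d.txt, e.txt} staged={none}
After op 14 (modify b.txt): modified={a.txt, b.txt, c.txt, d.txt, e.txt} staged={none}
After op 15 (modify d.txt): modified={a.txt, b.txt, c.txt, d.txt, e.txt} staged={none}
After op 16 (git add b.txt): modified={a.txt, c.txt, d.txt, e.txt} staged={b.txt}
After op 17 (git reset g.txt): modified={a.txt, c.txt, d.txt, e.txt} staged={b.txt}
After op 18 (git commit): modified={a.txt, c.txt, d.txt, e.txt} staged={none}
After op 19 (git add d.txt): modified={a.txt, c.txt, e.txt} staged={d.txt}
After op 20 (modify g.txt): modified={a.txt, c.txt, e.txt, g.txt} staged={d.txt}
After op 21 (git add c.txt): modified={a.txt, e.txt, g.txt} staged={c.txt, d.txt}
After op 22 (git add a.txt): modified={e.txt, g.txt} staged={a.txt, c.txt, d.txt}
After op 23 (modify e.txt): modified={e.txt, g.txt} staged={a.txt, c.txt, d.txt}
After op 24 (modify e.txt): modified={e.txt, g.txt} staged={a.txt, c.txt, d.txt}
After op 25 (modify g.txt): modified={e.txt, g.txt} staged={a.txt, c.txt, d.txt}
After op 26 (modify f.txt): modified={e.txt, f.txt, g.txt} staged={a.txt, c.txt, d.txt}
After op 27 (git commit): modified={e.txt, f.txt, g.txt} staged={none}
After op 28 (git add f.txt): modified={e.txt, g.txt} staged={f.txt}
After op 29 (modify d.txt): modified={d.txt, e.txt, g.txt} staged={f.txt}
After op 30 (git commit): modified={d.txt, e.txt, g.txt} staged={none}
Final staged set: {none} -> count=0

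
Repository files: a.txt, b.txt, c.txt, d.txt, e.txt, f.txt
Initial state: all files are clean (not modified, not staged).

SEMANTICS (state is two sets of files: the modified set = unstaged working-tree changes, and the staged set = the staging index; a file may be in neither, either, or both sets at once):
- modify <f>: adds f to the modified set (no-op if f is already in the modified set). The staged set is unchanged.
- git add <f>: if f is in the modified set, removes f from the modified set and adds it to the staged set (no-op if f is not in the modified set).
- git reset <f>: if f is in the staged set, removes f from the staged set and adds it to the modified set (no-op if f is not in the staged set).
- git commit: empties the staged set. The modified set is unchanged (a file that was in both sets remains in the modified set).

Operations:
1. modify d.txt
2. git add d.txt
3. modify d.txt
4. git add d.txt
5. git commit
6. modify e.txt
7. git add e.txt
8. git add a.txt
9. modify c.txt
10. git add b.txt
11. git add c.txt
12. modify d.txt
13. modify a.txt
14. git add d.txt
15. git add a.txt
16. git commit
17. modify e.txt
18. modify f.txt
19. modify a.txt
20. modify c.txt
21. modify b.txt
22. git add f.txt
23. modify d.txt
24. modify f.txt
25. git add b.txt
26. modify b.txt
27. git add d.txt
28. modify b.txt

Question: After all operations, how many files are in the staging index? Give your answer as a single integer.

Answer: 3

Derivation:
After op 1 (modify d.txt): modified={d.txt} staged={none}
After op 2 (git add d.txt): modified={none} staged={d.txt}
After op 3 (modify d.txt): modified={d.txt} staged={d.txt}
After op 4 (git add d.txt): modified={none} staged={d.txt}
After op 5 (git commit): modified={none} staged={none}
After op 6 (modify e.txt): modified={e.txt} staged={none}
After op 7 (git add e.txt): modified={none} staged={e.txt}
After op 8 (git add a.txt): modified={none} staged={e.txt}
After op 9 (modify c.txt): modified={c.txt} staged={e.txt}
After op 10 (git add b.txt): modified={c.txt} staged={e.txt}
After op 11 (git add c.txt): modified={none} staged={c.txt, e.txt}
After op 12 (modify d.txt): modified={d.txt} staged={c.txt, e.txt}
After op 13 (modify a.txt): modified={a.txt, d.txt} staged={c.txt, e.txt}
After op 14 (git add d.txt): modified={a.txt} staged={c.txt, d.txt, e.txt}
After op 15 (git add a.txt): modified={none} staged={a.txt, c.txt, d.txt, e.txt}
After op 16 (git commit): modified={none} staged={none}
After op 17 (modify e.txt): modified={e.txt} staged={none}
After op 18 (modify f.txt): modified={e.txt, f.txt} staged={none}
After op 19 (modify a.txt): modified={a.txt, e.txt, f.txt} staged={none}
After op 20 (modify c.txt): modified={a.txt, c.txt, e.txt, f.txt} staged={none}
After op 21 (modify b.txt): modified={a.txt, b.txt, c.txt, e.txt, f.txt} staged={none}
After op 22 (git add f.txt): modified={a.txt, b.txt, c.txt, e.txt} staged={f.txt}
After op 23 (modify d.txt): modified={a.txt, b.txt, c.txt, d.txt, e.txt} staged={f.txt}
After op 24 (modify f.txt): modified={a.txt, b.txt, c.txt, d.txt, e.txt, f.txt} staged={f.txt}
After op 25 (git add b.txt): modified={a.txt, c.txt, d.txt, e.txt, f.txt} staged={b.txt, f.txt}
After op 26 (modify b.txt): modified={a.txt, b.txt, c.txt, d.txt, e.txt, f.txt} staged={b.txt, f.txt}
After op 27 (git add d.txt): modified={a.txt, b.txt, c.txt, e.txt, f.txt} staged={b.txt, d.txt, f.txt}
After op 28 (modify b.txt): modified={a.txt, b.txt, c.txt, e.txt, f.txt} staged={b.txt, d.txt, f.txt}
Final staged set: {b.txt, d.txt, f.txt} -> count=3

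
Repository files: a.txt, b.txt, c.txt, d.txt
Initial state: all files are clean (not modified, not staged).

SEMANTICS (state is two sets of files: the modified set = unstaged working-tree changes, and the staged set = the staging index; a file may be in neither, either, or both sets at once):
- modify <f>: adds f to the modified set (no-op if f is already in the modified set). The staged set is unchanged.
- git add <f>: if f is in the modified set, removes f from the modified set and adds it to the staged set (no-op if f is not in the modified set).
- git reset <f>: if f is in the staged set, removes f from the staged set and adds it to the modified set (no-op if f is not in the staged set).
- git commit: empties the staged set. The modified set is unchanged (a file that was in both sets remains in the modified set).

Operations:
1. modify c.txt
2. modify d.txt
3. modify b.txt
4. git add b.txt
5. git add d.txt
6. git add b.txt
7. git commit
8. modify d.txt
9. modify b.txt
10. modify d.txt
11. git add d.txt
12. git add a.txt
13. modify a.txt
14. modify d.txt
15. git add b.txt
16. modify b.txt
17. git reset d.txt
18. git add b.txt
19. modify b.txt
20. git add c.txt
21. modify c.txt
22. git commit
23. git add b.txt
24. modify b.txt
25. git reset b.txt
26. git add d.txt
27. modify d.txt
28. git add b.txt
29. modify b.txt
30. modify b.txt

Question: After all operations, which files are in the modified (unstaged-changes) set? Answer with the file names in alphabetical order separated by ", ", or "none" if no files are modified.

Answer: a.txt, b.txt, c.txt, d.txt

Derivation:
After op 1 (modify c.txt): modified={c.txt} staged={none}
After op 2 (modify d.txt): modified={c.txt, d.txt} staged={none}
After op 3 (modify b.txt): modified={b.txt, c.txt, d.txt} staged={none}
After op 4 (git add b.txt): modified={c.txt, d.txt} staged={b.txt}
After op 5 (git add d.txt): modified={c.txt} staged={b.txt, d.txt}
After op 6 (git add b.txt): modified={c.txt} staged={b.txt, d.txt}
After op 7 (git commit): modified={c.txt} staged={none}
After op 8 (modify d.txt): modified={c.txt, d.txt} staged={none}
After op 9 (modify b.txt): modified={b.txt, c.txt, d.txt} staged={none}
After op 10 (modify d.txt): modified={b.txt, c.txt, d.txt} staged={none}
After op 11 (git add d.txt): modified={b.txt, c.txt} staged={d.txt}
After op 12 (git add a.txt): modified={b.txt, c.txt} staged={d.txt}
After op 13 (modify a.txt): modified={a.txt, b.txt, c.txt} staged={d.txt}
After op 14 (modify d.txt): modified={a.txt, b.txt, c.txt, d.txt} staged={d.txt}
After op 15 (git add b.txt): modified={a.txt, c.txt, d.txt} staged={b.txt, d.txt}
After op 16 (modify b.txt): modified={a.txt, b.txt, c.txt, d.txt} staged={b.txt, d.txt}
After op 17 (git reset d.txt): modified={a.txt, b.txt, c.txt, d.txt} staged={b.txt}
After op 18 (git add b.txt): modified={a.txt, c.txt, d.txt} staged={b.txt}
After op 19 (modify b.txt): modified={a.txt, b.txt, c.txt, d.txt} staged={b.txt}
After op 20 (git add c.txt): modified={a.txt, b.txt, d.txt} staged={b.txt, c.txt}
After op 21 (modify c.txt): modified={a.txt, b.txt, c.txt, d.txt} staged={b.txt, c.txt}
After op 22 (git commit): modified={a.txt, b.txt, c.txt, d.txt} staged={none}
After op 23 (git add b.txt): modified={a.txt, c.txt, d.txt} staged={b.txt}
After op 24 (modify b.txt): modified={a.txt, b.txt, c.txt, d.txt} staged={b.txt}
After op 25 (git reset b.txt): modified={a.txt, b.txt, c.txt, d.txt} staged={none}
After op 26 (git add d.txt): modified={a.txt, b.txt, c.txt} staged={d.txt}
After op 27 (modify d.txt): modified={a.txt, b.txt, c.txt, d.txt} staged={d.txt}
After op 28 (git add b.txt): modified={a.txt, c.txt, d.txt} staged={b.txt, d.txt}
After op 29 (modify b.txt): modified={a.txt, b.txt, c.txt, d.txt} staged={b.txt, d.txt}
After op 30 (modify b.txt): modified={a.txt, b.txt, c.txt, d.txt} staged={b.txt, d.txt}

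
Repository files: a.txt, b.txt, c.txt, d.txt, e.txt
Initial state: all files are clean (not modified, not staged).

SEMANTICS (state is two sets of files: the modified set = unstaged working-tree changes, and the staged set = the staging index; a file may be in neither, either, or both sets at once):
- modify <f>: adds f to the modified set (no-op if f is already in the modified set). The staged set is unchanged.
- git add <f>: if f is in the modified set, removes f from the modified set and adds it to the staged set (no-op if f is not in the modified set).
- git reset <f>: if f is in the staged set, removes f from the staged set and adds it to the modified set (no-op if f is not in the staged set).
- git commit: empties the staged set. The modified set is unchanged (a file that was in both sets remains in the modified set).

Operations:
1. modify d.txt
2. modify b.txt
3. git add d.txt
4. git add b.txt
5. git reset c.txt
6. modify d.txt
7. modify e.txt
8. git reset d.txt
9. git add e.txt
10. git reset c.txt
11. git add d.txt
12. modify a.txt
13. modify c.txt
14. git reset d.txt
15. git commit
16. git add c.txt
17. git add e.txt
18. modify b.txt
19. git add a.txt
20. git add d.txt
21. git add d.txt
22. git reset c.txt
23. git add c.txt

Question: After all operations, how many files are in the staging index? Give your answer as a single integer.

After op 1 (modify d.txt): modified={d.txt} staged={none}
After op 2 (modify b.txt): modified={b.txt, d.txt} staged={none}
After op 3 (git add d.txt): modified={b.txt} staged={d.txt}
After op 4 (git add b.txt): modified={none} staged={b.txt, d.txt}
After op 5 (git reset c.txt): modified={none} staged={b.txt, d.txt}
After op 6 (modify d.txt): modified={d.txt} staged={b.txt, d.txt}
After op 7 (modify e.txt): modified={d.txt, e.txt} staged={b.txt, d.txt}
After op 8 (git reset d.txt): modified={d.txt, e.txt} staged={b.txt}
After op 9 (git add e.txt): modified={d.txt} staged={b.txt, e.txt}
After op 10 (git reset c.txt): modified={d.txt} staged={b.txt, e.txt}
After op 11 (git add d.txt): modified={none} staged={b.txt, d.txt, e.txt}
After op 12 (modify a.txt): modified={a.txt} staged={b.txt, d.txt, e.txt}
After op 13 (modify c.txt): modified={a.txt, c.txt} staged={b.txt, d.txt, e.txt}
After op 14 (git reset d.txt): modified={a.txt, c.txt, d.txt} staged={b.txt, e.txt}
After op 15 (git commit): modified={a.txt, c.txt, d.txt} staged={none}
After op 16 (git add c.txt): modified={a.txt, d.txt} staged={c.txt}
After op 17 (git add e.txt): modified={a.txt, d.txt} staged={c.txt}
After op 18 (modify b.txt): modified={a.txt, b.txt, d.txt} staged={c.txt}
After op 19 (git add a.txt): modified={b.txt, d.txt} staged={a.txt, c.txt}
After op 20 (git add d.txt): modified={b.txt} staged={a.txt, c.txt, d.txt}
After op 21 (git add d.txt): modified={b.txt} staged={a.txt, c.txt, d.txt}
After op 22 (git reset c.txt): modified={b.txt, c.txt} staged={a.txt, d.txt}
After op 23 (git add c.txt): modified={b.txt} staged={a.txt, c.txt, d.txt}
Final staged set: {a.txt, c.txt, d.txt} -> count=3

Answer: 3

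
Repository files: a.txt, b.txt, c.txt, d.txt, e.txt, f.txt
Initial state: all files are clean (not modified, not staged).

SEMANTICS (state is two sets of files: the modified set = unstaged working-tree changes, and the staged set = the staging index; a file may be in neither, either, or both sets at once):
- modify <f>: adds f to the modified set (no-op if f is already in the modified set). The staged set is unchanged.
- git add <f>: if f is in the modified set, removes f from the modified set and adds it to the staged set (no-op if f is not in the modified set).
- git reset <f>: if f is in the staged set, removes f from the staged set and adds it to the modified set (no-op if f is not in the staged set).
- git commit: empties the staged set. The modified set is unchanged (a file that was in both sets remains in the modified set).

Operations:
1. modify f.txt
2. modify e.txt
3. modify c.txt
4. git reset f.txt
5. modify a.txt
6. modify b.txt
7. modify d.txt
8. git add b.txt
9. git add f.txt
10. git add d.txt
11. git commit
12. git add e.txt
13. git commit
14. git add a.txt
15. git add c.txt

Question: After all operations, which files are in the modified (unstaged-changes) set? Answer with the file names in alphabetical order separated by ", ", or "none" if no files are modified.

After op 1 (modify f.txt): modified={f.txt} staged={none}
After op 2 (modify e.txt): modified={e.txt, f.txt} staged={none}
After op 3 (modify c.txt): modified={c.txt, e.txt, f.txt} staged={none}
After op 4 (git reset f.txt): modified={c.txt, e.txt, f.txt} staged={none}
After op 5 (modify a.txt): modified={a.txt, c.txt, e.txt, f.txt} staged={none}
After op 6 (modify b.txt): modified={a.txt, b.txt, c.txt, e.txt, f.txt} staged={none}
After op 7 (modify d.txt): modified={a.txt, b.txt, c.txt, d.txt, e.txt, f.txt} staged={none}
After op 8 (git add b.txt): modified={a.txt, c.txt, d.txt, e.txt, f.txt} staged={b.txt}
After op 9 (git add f.txt): modified={a.txt, c.txt, d.txt, e.txt} staged={b.txt, f.txt}
After op 10 (git add d.txt): modified={a.txt, c.txt, e.txt} staged={b.txt, d.txt, f.txt}
After op 11 (git commit): modified={a.txt, c.txt, e.txt} staged={none}
After op 12 (git add e.txt): modified={a.txt, c.txt} staged={e.txt}
After op 13 (git commit): modified={a.txt, c.txt} staged={none}
After op 14 (git add a.txt): modified={c.txt} staged={a.txt}
After op 15 (git add c.txt): modified={none} staged={a.txt, c.txt}

Answer: none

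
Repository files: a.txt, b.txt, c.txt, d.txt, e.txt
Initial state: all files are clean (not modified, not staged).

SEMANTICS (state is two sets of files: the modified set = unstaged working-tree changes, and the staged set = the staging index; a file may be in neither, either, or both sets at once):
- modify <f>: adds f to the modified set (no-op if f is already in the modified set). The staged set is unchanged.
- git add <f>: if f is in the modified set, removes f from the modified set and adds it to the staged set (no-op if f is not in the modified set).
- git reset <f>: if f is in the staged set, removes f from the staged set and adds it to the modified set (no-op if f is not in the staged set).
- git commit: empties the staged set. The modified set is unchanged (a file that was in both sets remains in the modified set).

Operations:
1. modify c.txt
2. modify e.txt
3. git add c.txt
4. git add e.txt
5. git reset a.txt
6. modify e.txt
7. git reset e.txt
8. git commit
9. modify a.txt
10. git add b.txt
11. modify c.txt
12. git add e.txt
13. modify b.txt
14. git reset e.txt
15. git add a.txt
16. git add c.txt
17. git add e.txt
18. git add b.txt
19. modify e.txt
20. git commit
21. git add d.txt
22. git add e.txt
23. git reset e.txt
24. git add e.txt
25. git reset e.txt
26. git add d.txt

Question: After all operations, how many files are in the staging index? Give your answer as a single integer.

Answer: 0

Derivation:
After op 1 (modify c.txt): modified={c.txt} staged={none}
After op 2 (modify e.txt): modified={c.txt, e.txt} staged={none}
After op 3 (git add c.txt): modified={e.txt} staged={c.txt}
After op 4 (git add e.txt): modified={none} staged={c.txt, e.txt}
After op 5 (git reset a.txt): modified={none} staged={c.txt, e.txt}
After op 6 (modify e.txt): modified={e.txt} staged={c.txt, e.txt}
After op 7 (git reset e.txt): modified={e.txt} staged={c.txt}
After op 8 (git commit): modified={e.txt} staged={none}
After op 9 (modify a.txt): modified={a.txt, e.txt} staged={none}
After op 10 (git add b.txt): modified={a.txt, e.txt} staged={none}
After op 11 (modify c.txt): modified={a.txt, c.txt, e.txt} staged={none}
After op 12 (git add e.txt): modified={a.txt, c.txt} staged={e.txt}
After op 13 (modify b.txt): modified={a.txt, b.txt, c.txt} staged={e.txt}
After op 14 (git reset e.txt): modified={a.txt, b.txt, c.txt, e.txt} staged={none}
After op 15 (git add a.txt): modified={b.txt, c.txt, e.txt} staged={a.txt}
After op 16 (git add c.txt): modified={b.txt, e.txt} staged={a.txt, c.txt}
After op 17 (git add e.txt): modified={b.txt} staged={a.txt, c.txt, e.txt}
After op 18 (git add b.txt): modified={none} staged={a.txt, b.txt, c.txt, e.txt}
After op 19 (modify e.txt): modified={e.txt} staged={a.txt, b.txt, c.txt, e.txt}
After op 20 (git commit): modified={e.txt} staged={none}
After op 21 (git add d.txt): modified={e.txt} staged={none}
After op 22 (git add e.txt): modified={none} staged={e.txt}
After op 23 (git reset e.txt): modified={e.txt} staged={none}
After op 24 (git add e.txt): modified={none} staged={e.txt}
After op 25 (git reset e.txt): modified={e.txt} staged={none}
After op 26 (git add d.txt): modified={e.txt} staged={none}
Final staged set: {none} -> count=0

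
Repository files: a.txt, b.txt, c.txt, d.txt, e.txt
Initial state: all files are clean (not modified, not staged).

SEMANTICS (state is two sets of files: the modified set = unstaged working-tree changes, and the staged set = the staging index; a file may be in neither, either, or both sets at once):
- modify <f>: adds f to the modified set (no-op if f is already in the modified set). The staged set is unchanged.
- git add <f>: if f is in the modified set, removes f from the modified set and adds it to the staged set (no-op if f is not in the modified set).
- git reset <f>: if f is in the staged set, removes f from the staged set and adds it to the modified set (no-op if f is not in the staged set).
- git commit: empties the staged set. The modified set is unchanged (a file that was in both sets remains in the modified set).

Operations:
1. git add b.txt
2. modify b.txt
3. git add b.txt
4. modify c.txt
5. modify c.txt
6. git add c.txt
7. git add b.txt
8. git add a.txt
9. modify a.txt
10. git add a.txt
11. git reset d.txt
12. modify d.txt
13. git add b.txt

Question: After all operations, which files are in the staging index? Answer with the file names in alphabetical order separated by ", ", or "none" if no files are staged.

After op 1 (git add b.txt): modified={none} staged={none}
After op 2 (modify b.txt): modified={b.txt} staged={none}
After op 3 (git add b.txt): modified={none} staged={b.txt}
After op 4 (modify c.txt): modified={c.txt} staged={b.txt}
After op 5 (modify c.txt): modified={c.txt} staged={b.txt}
After op 6 (git add c.txt): modified={none} staged={b.txt, c.txt}
After op 7 (git add b.txt): modified={none} staged={b.txt, c.txt}
After op 8 (git add a.txt): modified={none} staged={b.txt, c.txt}
After op 9 (modify a.txt): modified={a.txt} staged={b.txt, c.txt}
After op 10 (git add a.txt): modified={none} staged={a.txt, b.txt, c.txt}
After op 11 (git reset d.txt): modified={none} staged={a.txt, b.txt, c.txt}
After op 12 (modify d.txt): modified={d.txt} staged={a.txt, b.txt, c.txt}
After op 13 (git add b.txt): modified={d.txt} staged={a.txt, b.txt, c.txt}

Answer: a.txt, b.txt, c.txt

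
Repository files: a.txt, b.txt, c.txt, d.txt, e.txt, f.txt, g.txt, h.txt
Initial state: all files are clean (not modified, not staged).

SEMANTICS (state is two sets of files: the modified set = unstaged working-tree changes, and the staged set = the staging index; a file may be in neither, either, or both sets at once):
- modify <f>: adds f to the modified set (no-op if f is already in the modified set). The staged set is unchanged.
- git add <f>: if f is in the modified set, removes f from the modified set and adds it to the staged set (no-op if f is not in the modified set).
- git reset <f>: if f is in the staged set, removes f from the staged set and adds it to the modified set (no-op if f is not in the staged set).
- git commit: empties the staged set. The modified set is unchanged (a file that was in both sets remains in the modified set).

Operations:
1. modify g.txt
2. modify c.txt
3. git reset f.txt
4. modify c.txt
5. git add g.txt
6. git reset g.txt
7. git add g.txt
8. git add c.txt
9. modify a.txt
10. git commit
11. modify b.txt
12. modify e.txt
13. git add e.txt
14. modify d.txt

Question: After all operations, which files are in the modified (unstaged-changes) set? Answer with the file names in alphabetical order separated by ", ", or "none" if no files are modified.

Answer: a.txt, b.txt, d.txt

Derivation:
After op 1 (modify g.txt): modified={g.txt} staged={none}
After op 2 (modify c.txt): modified={c.txt, g.txt} staged={none}
After op 3 (git reset f.txt): modified={c.txt, g.txt} staged={none}
After op 4 (modify c.txt): modified={c.txt, g.txt} staged={none}
After op 5 (git add g.txt): modified={c.txt} staged={g.txt}
After op 6 (git reset g.txt): modified={c.txt, g.txt} staged={none}
After op 7 (git add g.txt): modified={c.txt} staged={g.txt}
After op 8 (git add c.txt): modified={none} staged={c.txt, g.txt}
After op 9 (modify a.txt): modified={a.txt} staged={c.txt, g.txt}
After op 10 (git commit): modified={a.txt} staged={none}
After op 11 (modify b.txt): modified={a.txt, b.txt} staged={none}
After op 12 (modify e.txt): modified={a.txt, b.txt, e.txt} staged={none}
After op 13 (git add e.txt): modified={a.txt, b.txt} staged={e.txt}
After op 14 (modify d.txt): modified={a.txt, b.txt, d.txt} staged={e.txt}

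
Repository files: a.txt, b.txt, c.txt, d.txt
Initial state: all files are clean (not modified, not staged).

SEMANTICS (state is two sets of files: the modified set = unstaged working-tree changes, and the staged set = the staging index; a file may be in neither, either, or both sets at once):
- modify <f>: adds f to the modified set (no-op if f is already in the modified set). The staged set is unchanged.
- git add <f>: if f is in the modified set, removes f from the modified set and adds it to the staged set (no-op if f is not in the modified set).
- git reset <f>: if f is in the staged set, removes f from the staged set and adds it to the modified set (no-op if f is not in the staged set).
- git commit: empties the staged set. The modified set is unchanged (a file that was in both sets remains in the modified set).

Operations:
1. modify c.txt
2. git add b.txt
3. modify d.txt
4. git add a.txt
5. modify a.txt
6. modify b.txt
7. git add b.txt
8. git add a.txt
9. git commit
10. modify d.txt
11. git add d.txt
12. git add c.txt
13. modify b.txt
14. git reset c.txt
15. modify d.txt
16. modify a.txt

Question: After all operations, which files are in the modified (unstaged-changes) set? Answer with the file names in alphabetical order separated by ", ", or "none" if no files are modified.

After op 1 (modify c.txt): modified={c.txt} staged={none}
After op 2 (git add b.txt): modified={c.txt} staged={none}
After op 3 (modify d.txt): modified={c.txt, d.txt} staged={none}
After op 4 (git add a.txt): modified={c.txt, d.txt} staged={none}
After op 5 (modify a.txt): modified={a.txt, c.txt, d.txt} staged={none}
After op 6 (modify b.txt): modified={a.txt, b.txt, c.txt, d.txt} staged={none}
After op 7 (git add b.txt): modified={a.txt, c.txt, d.txt} staged={b.txt}
After op 8 (git add a.txt): modified={c.txt, d.txt} staged={a.txt, b.txt}
After op 9 (git commit): modified={c.txt, d.txt} staged={none}
After op 10 (modify d.txt): modified={c.txt, d.txt} staged={none}
After op 11 (git add d.txt): modified={c.txt} staged={d.txt}
After op 12 (git add c.txt): modified={none} staged={c.txt, d.txt}
After op 13 (modify b.txt): modified={b.txt} staged={c.txt, d.txt}
After op 14 (git reset c.txt): modified={b.txt, c.txt} staged={d.txt}
After op 15 (modify d.txt): modified={b.txt, c.txt, d.txt} staged={d.txt}
After op 16 (modify a.txt): modified={a.txt, b.txt, c.txt, d.txt} staged={d.txt}

Answer: a.txt, b.txt, c.txt, d.txt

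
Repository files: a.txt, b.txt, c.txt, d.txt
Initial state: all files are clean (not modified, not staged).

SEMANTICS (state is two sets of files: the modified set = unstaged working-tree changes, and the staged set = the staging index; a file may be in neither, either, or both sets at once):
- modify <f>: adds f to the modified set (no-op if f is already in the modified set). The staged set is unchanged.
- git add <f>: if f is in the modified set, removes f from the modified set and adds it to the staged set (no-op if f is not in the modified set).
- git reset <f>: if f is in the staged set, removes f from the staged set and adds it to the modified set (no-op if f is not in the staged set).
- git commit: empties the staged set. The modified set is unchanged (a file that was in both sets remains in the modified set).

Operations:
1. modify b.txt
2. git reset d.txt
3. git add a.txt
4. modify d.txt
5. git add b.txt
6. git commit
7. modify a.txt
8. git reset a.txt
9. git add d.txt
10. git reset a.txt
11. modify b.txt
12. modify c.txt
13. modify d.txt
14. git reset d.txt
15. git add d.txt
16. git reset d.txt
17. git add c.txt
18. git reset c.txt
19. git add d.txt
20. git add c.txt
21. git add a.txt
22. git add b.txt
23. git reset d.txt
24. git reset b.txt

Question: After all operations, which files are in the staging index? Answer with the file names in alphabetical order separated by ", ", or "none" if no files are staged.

Answer: a.txt, c.txt

Derivation:
After op 1 (modify b.txt): modified={b.txt} staged={none}
After op 2 (git reset d.txt): modified={b.txt} staged={none}
After op 3 (git add a.txt): modified={b.txt} staged={none}
After op 4 (modify d.txt): modified={b.txt, d.txt} staged={none}
After op 5 (git add b.txt): modified={d.txt} staged={b.txt}
After op 6 (git commit): modified={d.txt} staged={none}
After op 7 (modify a.txt): modified={a.txt, d.txt} staged={none}
After op 8 (git reset a.txt): modified={a.txt, d.txt} staged={none}
After op 9 (git add d.txt): modified={a.txt} staged={d.txt}
After op 10 (git reset a.txt): modified={a.txt} staged={d.txt}
After op 11 (modify b.txt): modified={a.txt, b.txt} staged={d.txt}
After op 12 (modify c.txt): modified={a.txt, b.txt, c.txt} staged={d.txt}
After op 13 (modify d.txt): modified={a.txt, b.txt, c.txt, d.txt} staged={d.txt}
After op 14 (git reset d.txt): modified={a.txt, b.txt, c.txt, d.txt} staged={none}
After op 15 (git add d.txt): modified={a.txt, b.txt, c.txt} staged={d.txt}
After op 16 (git reset d.txt): modified={a.txt, b.txt, c.txt, d.txt} staged={none}
After op 17 (git add c.txt): modified={a.txt, b.txt, d.txt} staged={c.txt}
After op 18 (git reset c.txt): modified={a.txt, b.txt, c.txt, d.txt} staged={none}
After op 19 (git add d.txt): modified={a.txt, b.txt, c.txt} staged={d.txt}
After op 20 (git add c.txt): modified={a.txt, b.txt} staged={c.txt, d.txt}
After op 21 (git add a.txt): modified={b.txt} staged={a.txt, c.txt, d.txt}
After op 22 (git add b.txt): modified={none} staged={a.txt, b.txt, c.txt, d.txt}
After op 23 (git reset d.txt): modified={d.txt} staged={a.txt, b.txt, c.txt}
After op 24 (git reset b.txt): modified={b.txt, d.txt} staged={a.txt, c.txt}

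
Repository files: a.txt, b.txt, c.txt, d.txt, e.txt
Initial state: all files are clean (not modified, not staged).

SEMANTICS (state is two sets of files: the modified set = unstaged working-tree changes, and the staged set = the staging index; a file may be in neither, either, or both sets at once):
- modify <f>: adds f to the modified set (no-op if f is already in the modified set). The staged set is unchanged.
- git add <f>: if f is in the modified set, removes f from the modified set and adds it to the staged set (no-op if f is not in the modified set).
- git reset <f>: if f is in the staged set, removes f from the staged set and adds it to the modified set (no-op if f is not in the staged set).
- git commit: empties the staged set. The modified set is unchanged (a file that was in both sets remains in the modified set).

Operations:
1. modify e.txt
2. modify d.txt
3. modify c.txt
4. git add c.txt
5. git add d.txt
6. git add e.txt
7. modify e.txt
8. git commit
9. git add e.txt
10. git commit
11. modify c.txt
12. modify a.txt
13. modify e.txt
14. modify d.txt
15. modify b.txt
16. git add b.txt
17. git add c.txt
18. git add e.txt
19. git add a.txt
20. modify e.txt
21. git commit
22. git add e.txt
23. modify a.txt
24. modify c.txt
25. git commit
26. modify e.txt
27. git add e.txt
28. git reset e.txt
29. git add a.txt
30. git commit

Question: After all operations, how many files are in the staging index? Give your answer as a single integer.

Answer: 0

Derivation:
After op 1 (modify e.txt): modified={e.txt} staged={none}
After op 2 (modify d.txt): modified={d.txt, e.txt} staged={none}
After op 3 (modify c.txt): modified={c.txt, d.txt, e.txt} staged={none}
After op 4 (git add c.txt): modified={d.txt, e.txt} staged={c.txt}
After op 5 (git add d.txt): modified={e.txt} staged={c.txt, d.txt}
After op 6 (git add e.txt): modified={none} staged={c.txt, d.txt, e.txt}
After op 7 (modify e.txt): modified={e.txt} staged={c.txt, d.txt, e.txt}
After op 8 (git commit): modified={e.txt} staged={none}
After op 9 (git add e.txt): modified={none} staged={e.txt}
After op 10 (git commit): modified={none} staged={none}
After op 11 (modify c.txt): modified={c.txt} staged={none}
After op 12 (modify a.txt): modified={a.txt, c.txt} staged={none}
After op 13 (modify e.txt): modified={a.txt, c.txt, e.txt} staged={none}
After op 14 (modify d.txt): modified={a.txt, c.txt, d.txt, e.txt} staged={none}
After op 15 (modify b.txt): modified={a.txt, b.txt, c.txt, d.txt, e.txt} staged={none}
After op 16 (git add b.txt): modified={a.txt, c.txt, d.txt, e.txt} staged={b.txt}
After op 17 (git add c.txt): modified={a.txt, d.txt, e.txt} staged={b.txt, c.txt}
After op 18 (git add e.txt): modified={a.txt, d.txt} staged={b.txt, c.txt, e.txt}
After op 19 (git add a.txt): modified={d.txt} staged={a.txt, b.txt, c.txt, e.txt}
After op 20 (modify e.txt): modified={d.txt, e.txt} staged={a.txt, b.txt, c.txt, e.txt}
After op 21 (git commit): modified={d.txt, e.txt} staged={none}
After op 22 (git add e.txt): modified={d.txt} staged={e.txt}
After op 23 (modify a.txt): modified={a.txt, d.txt} staged={e.txt}
After op 24 (modify c.txt): modified={a.txt, c.txt, d.txt} staged={e.txt}
After op 25 (git commit): modified={a.txt, c.txt, d.txt} staged={none}
After op 26 (modify e.txt): modified={a.txt, c.txt, d.txt, e.txt} staged={none}
After op 27 (git add e.txt): modified={a.txt, c.txt, d.txt} staged={e.txt}
After op 28 (git reset e.txt): modified={a.txt, c.txt, d.txt, e.txt} staged={none}
After op 29 (git add a.txt): modified={c.txt, d.txt, e.txt} staged={a.txt}
After op 30 (git commit): modified={c.txt, d.txt, e.txt} staged={none}
Final staged set: {none} -> count=0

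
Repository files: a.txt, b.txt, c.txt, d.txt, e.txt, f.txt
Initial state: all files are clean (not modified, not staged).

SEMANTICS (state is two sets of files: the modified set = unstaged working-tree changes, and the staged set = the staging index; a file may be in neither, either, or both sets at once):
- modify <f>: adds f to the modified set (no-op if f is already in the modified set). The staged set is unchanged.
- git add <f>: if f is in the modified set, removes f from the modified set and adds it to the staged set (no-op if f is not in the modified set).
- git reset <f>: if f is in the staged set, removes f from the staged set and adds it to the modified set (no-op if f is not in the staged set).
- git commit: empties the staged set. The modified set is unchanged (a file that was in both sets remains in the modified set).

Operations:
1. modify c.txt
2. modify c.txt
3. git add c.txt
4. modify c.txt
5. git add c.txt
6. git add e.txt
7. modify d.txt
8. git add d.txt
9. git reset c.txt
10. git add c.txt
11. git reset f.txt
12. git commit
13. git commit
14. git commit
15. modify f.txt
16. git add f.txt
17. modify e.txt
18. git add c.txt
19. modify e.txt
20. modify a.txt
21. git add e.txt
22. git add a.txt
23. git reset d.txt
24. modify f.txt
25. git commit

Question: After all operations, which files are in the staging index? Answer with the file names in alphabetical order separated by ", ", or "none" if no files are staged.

After op 1 (modify c.txt): modified={c.txt} staged={none}
After op 2 (modify c.txt): modified={c.txt} staged={none}
After op 3 (git add c.txt): modified={none} staged={c.txt}
After op 4 (modify c.txt): modified={c.txt} staged={c.txt}
After op 5 (git add c.txt): modified={none} staged={c.txt}
After op 6 (git add e.txt): modified={none} staged={c.txt}
After op 7 (modify d.txt): modified={d.txt} staged={c.txt}
After op 8 (git add d.txt): modified={none} staged={c.txt, d.txt}
After op 9 (git reset c.txt): modified={c.txt} staged={d.txt}
After op 10 (git add c.txt): modified={none} staged={c.txt, d.txt}
After op 11 (git reset f.txt): modified={none} staged={c.txt, d.txt}
After op 12 (git commit): modified={none} staged={none}
After op 13 (git commit): modified={none} staged={none}
After op 14 (git commit): modified={none} staged={none}
After op 15 (modify f.txt): modified={f.txt} staged={none}
After op 16 (git add f.txt): modified={none} staged={f.txt}
After op 17 (modify e.txt): modified={e.txt} staged={f.txt}
After op 18 (git add c.txt): modified={e.txt} staged={f.txt}
After op 19 (modify e.txt): modified={e.txt} staged={f.txt}
After op 20 (modify a.txt): modified={a.txt, e.txt} staged={f.txt}
After op 21 (git add e.txt): modified={a.txt} staged={e.txt, f.txt}
After op 22 (git add a.txt): modified={none} staged={a.txt, e.txt, f.txt}
After op 23 (git reset d.txt): modified={none} staged={a.txt, e.txt, f.txt}
After op 24 (modify f.txt): modified={f.txt} staged={a.txt, e.txt, f.txt}
After op 25 (git commit): modified={f.txt} staged={none}

Answer: none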